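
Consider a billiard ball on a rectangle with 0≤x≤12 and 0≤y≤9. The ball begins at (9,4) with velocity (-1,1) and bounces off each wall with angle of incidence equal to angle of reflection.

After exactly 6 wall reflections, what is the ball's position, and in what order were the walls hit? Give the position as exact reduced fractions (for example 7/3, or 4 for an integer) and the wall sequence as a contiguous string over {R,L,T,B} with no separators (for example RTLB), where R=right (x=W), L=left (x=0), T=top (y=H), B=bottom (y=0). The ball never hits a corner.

1. t=5 → T at (4,9); v=(-1,-1)
2. t=4 → L at (0,5); v=(1,-1)
3. t=5 → B at (5,0); v=(1,1)
4. t=7 → R at (12,7); v=(-1,1)
5. t=2 → T at (10,9); v=(-1,-1)
6. t=9 → B at (1,0); v=(-1,1)

Final position: (1,0)
Wall sequence: TLBRTB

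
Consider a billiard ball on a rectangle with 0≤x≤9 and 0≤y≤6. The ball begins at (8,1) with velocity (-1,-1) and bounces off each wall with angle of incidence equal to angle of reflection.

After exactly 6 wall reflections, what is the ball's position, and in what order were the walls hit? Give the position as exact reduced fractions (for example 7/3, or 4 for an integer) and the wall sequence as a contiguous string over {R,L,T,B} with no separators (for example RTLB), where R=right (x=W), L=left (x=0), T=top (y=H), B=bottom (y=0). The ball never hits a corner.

Final position: (7,6)
Wall sequence: BTLBRT

1. t=1 → B at (7,0); v=(-1,1)
2. t=6 → T at (1,6); v=(-1,-1)
3. t=1 → L at (0,5); v=(1,-1)
4. t=5 → B at (5,0); v=(1,1)
5. t=4 → R at (9,4); v=(-1,1)
6. t=2 → T at (7,6); v=(-1,-1)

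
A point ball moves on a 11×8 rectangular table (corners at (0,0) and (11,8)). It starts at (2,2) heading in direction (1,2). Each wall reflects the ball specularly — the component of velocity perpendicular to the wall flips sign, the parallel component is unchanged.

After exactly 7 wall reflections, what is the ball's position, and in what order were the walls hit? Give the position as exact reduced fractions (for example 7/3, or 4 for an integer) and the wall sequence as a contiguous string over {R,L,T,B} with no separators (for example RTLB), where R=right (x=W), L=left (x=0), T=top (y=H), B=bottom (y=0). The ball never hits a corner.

Final position: (0,6)
Wall sequence: TBRTBTL

1. t=3 → T at (5,8); v=(1,-2)
2. t=4 → B at (9,0); v=(1,2)
3. t=2 → R at (11,4); v=(-1,2)
4. t=2 → T at (9,8); v=(-1,-2)
5. t=4 → B at (5,0); v=(-1,2)
6. t=4 → T at (1,8); v=(-1,-2)
7. t=1 → L at (0,6); v=(1,-2)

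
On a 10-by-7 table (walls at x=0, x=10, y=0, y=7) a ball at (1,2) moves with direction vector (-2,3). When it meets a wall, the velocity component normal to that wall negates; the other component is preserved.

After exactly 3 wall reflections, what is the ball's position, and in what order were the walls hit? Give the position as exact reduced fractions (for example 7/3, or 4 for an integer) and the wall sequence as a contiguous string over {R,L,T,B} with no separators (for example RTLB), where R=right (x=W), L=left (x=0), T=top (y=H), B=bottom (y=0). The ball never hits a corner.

1. t=1/2 → L at (0,7/2); v=(2,3)
2. t=7/6 → T at (7/3,7); v=(2,-3)
3. t=7/3 → B at (7,0); v=(2,3)

Final position: (7,0)
Wall sequence: LTB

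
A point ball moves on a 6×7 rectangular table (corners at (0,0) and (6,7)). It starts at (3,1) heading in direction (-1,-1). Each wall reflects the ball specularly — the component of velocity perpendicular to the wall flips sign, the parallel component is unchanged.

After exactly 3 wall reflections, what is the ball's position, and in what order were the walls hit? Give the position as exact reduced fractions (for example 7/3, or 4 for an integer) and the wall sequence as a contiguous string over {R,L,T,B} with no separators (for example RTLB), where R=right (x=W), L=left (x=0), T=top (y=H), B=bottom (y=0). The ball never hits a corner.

1. t=1 → B at (2,0); v=(-1,1)
2. t=2 → L at (0,2); v=(1,1)
3. t=5 → T at (5,7); v=(1,-1)

Final position: (5,7)
Wall sequence: BLT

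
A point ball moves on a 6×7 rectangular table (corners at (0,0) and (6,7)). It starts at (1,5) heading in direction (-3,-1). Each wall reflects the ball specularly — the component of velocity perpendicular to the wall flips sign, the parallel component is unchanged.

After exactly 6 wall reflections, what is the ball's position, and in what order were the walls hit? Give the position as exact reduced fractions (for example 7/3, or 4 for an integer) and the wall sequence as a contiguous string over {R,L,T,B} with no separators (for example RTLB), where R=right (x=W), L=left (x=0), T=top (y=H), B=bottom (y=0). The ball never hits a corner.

Final position: (0,10/3)
Wall sequence: LRLBRL

1. t=1/3 → L at (0,14/3); v=(3,-1)
2. t=2 → R at (6,8/3); v=(-3,-1)
3. t=2 → L at (0,2/3); v=(3,-1)
4. t=2/3 → B at (2,0); v=(3,1)
5. t=4/3 → R at (6,4/3); v=(-3,1)
6. t=2 → L at (0,10/3); v=(3,1)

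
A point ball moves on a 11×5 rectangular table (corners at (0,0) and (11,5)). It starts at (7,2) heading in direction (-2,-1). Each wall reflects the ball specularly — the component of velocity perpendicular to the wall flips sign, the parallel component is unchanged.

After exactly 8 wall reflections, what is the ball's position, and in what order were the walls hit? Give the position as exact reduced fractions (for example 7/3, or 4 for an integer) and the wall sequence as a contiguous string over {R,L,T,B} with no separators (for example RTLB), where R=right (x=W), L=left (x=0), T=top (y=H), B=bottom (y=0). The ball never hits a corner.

Final position: (11,2)
Wall sequence: BLTRBLTR

1. t=2 → B at (3,0); v=(-2,1)
2. t=3/2 → L at (0,3/2); v=(2,1)
3. t=7/2 → T at (7,5); v=(2,-1)
4. t=2 → R at (11,3); v=(-2,-1)
5. t=3 → B at (5,0); v=(-2,1)
6. t=5/2 → L at (0,5/2); v=(2,1)
7. t=5/2 → T at (5,5); v=(2,-1)
8. t=3 → R at (11,2); v=(-2,-1)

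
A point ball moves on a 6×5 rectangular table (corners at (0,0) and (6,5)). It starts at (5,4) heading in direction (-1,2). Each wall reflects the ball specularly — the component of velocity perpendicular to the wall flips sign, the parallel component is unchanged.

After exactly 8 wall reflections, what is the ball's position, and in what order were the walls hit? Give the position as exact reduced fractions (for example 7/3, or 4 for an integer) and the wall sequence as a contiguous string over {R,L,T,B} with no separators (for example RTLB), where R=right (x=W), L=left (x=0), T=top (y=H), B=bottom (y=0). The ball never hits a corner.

1. t=1/2 → T at (9/2,5); v=(-1,-2)
2. t=5/2 → B at (2,0); v=(-1,2)
3. t=2 → L at (0,4); v=(1,2)
4. t=1/2 → T at (1/2,5); v=(1,-2)
5. t=5/2 → B at (3,0); v=(1,2)
6. t=5/2 → T at (11/2,5); v=(1,-2)
7. t=1/2 → R at (6,4); v=(-1,-2)
8. t=2 → B at (4,0); v=(-1,2)

Final position: (4,0)
Wall sequence: TBLTBTRB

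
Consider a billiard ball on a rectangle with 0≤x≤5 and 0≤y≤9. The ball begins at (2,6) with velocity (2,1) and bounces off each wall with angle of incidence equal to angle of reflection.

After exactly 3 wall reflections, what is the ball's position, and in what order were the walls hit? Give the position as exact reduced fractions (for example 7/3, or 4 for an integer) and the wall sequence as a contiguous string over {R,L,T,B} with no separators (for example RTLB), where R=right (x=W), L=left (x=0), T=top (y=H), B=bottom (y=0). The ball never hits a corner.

Final position: (0,8)
Wall sequence: RTL

1. t=3/2 → R at (5,15/2); v=(-2,1)
2. t=3/2 → T at (2,9); v=(-2,-1)
3. t=1 → L at (0,8); v=(2,-1)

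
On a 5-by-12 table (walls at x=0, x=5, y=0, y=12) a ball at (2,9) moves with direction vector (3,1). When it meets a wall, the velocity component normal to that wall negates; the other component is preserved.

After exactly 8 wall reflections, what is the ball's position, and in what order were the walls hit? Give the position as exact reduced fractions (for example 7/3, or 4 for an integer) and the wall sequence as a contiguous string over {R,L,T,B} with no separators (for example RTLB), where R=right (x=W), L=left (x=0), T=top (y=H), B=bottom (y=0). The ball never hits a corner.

1. t=1 → R at (5,10); v=(-3,1)
2. t=5/3 → L at (0,35/3); v=(3,1)
3. t=1/3 → T at (1,12); v=(3,-1)
4. t=4/3 → R at (5,32/3); v=(-3,-1)
5. t=5/3 → L at (0,9); v=(3,-1)
6. t=5/3 → R at (5,22/3); v=(-3,-1)
7. t=5/3 → L at (0,17/3); v=(3,-1)
8. t=5/3 → R at (5,4); v=(-3,-1)

Final position: (5,4)
Wall sequence: RLTRLRLR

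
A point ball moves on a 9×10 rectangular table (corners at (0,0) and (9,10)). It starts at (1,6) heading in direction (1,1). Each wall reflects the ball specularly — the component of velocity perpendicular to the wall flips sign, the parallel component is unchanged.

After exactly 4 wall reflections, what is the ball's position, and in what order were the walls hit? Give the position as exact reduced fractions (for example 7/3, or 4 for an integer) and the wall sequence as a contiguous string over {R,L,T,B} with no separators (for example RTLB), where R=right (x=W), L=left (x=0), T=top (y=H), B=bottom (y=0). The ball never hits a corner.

1. t=4 → T at (5,10); v=(1,-1)
2. t=4 → R at (9,6); v=(-1,-1)
3. t=6 → B at (3,0); v=(-1,1)
4. t=3 → L at (0,3); v=(1,1)

Final position: (0,3)
Wall sequence: TRBL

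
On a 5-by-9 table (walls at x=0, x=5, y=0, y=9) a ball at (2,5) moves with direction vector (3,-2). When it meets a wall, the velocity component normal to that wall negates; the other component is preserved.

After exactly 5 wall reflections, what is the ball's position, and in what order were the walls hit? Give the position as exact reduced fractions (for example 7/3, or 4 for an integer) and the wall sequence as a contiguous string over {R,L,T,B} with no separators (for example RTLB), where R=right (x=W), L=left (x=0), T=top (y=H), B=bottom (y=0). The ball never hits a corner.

1. t=1 → R at (5,3); v=(-3,-2)
2. t=3/2 → B at (1/2,0); v=(-3,2)
3. t=1/6 → L at (0,1/3); v=(3,2)
4. t=5/3 → R at (5,11/3); v=(-3,2)
5. t=5/3 → L at (0,7); v=(3,2)

Final position: (0,7)
Wall sequence: RBLRL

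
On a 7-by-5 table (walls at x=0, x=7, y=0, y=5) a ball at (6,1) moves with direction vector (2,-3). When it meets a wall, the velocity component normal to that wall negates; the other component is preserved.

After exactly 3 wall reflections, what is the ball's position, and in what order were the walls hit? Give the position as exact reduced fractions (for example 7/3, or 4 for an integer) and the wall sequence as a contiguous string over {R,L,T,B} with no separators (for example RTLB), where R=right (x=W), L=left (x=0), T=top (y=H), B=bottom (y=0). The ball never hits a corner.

1. t=1/3 → B at (20/3,0); v=(2,3)
2. t=1/6 → R at (7,1/2); v=(-2,3)
3. t=3/2 → T at (4,5); v=(-2,-3)

Final position: (4,5)
Wall sequence: BRT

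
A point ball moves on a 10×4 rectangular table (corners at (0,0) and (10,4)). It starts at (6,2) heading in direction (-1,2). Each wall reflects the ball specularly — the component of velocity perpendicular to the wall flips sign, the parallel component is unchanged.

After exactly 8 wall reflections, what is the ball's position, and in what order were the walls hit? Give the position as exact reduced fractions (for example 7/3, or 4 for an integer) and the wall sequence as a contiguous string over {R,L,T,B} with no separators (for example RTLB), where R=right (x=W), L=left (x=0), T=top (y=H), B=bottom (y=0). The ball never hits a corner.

1. t=1 → T at (5,4); v=(-1,-2)
2. t=2 → B at (3,0); v=(-1,2)
3. t=2 → T at (1,4); v=(-1,-2)
4. t=1 → L at (0,2); v=(1,-2)
5. t=1 → B at (1,0); v=(1,2)
6. t=2 → T at (3,4); v=(1,-2)
7. t=2 → B at (5,0); v=(1,2)
8. t=2 → T at (7,4); v=(1,-2)

Final position: (7,4)
Wall sequence: TBTLBTBT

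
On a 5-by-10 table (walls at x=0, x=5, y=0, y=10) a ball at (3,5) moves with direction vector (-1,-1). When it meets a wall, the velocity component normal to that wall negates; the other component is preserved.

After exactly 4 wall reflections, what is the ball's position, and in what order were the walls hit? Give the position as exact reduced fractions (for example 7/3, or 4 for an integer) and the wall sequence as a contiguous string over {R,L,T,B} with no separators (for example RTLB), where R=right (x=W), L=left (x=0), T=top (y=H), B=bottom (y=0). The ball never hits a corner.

1. t=3 → L at (0,2); v=(1,-1)
2. t=2 → B at (2,0); v=(1,1)
3. t=3 → R at (5,3); v=(-1,1)
4. t=5 → L at (0,8); v=(1,1)

Final position: (0,8)
Wall sequence: LBRL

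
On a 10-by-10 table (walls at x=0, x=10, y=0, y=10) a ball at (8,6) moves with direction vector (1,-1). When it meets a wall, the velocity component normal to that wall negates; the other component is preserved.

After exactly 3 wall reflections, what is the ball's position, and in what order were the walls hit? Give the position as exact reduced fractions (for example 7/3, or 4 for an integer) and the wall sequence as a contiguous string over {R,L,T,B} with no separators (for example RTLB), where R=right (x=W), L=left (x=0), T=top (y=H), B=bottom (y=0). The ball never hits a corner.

1. t=2 → R at (10,4); v=(-1,-1)
2. t=4 → B at (6,0); v=(-1,1)
3. t=6 → L at (0,6); v=(1,1)

Final position: (0,6)
Wall sequence: RBL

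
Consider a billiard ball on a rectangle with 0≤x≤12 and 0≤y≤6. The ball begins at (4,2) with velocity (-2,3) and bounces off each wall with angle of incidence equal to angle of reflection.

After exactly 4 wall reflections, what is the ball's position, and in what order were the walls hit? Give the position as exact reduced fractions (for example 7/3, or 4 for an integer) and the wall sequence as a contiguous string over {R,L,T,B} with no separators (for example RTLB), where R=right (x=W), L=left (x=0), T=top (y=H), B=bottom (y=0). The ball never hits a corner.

1. t=4/3 → T at (4/3,6); v=(-2,-3)
2. t=2/3 → L at (0,4); v=(2,-3)
3. t=4/3 → B at (8/3,0); v=(2,3)
4. t=2 → T at (20/3,6); v=(2,-3)

Final position: (20/3,6)
Wall sequence: TLBT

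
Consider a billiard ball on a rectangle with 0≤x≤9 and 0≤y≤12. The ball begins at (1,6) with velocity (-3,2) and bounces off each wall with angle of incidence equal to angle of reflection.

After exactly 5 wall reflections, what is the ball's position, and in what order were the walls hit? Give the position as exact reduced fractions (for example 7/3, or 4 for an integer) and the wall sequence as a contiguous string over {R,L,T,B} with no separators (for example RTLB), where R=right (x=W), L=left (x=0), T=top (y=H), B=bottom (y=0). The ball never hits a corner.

Final position: (8,0)
Wall sequence: LTRLB

1. t=1/3 → L at (0,20/3); v=(3,2)
2. t=8/3 → T at (8,12); v=(3,-2)
3. t=1/3 → R at (9,34/3); v=(-3,-2)
4. t=3 → L at (0,16/3); v=(3,-2)
5. t=8/3 → B at (8,0); v=(3,2)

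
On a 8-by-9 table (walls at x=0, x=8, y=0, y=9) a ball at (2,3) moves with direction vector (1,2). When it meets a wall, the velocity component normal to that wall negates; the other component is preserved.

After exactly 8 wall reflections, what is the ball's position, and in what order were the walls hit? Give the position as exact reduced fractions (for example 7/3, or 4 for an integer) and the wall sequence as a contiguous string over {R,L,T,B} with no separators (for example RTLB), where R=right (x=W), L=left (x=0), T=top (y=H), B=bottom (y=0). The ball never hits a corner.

Final position: (8,7)
Wall sequence: TRBTLBTR

1. t=3 → T at (5,9); v=(1,-2)
2. t=3 → R at (8,3); v=(-1,-2)
3. t=3/2 → B at (13/2,0); v=(-1,2)
4. t=9/2 → T at (2,9); v=(-1,-2)
5. t=2 → L at (0,5); v=(1,-2)
6. t=5/2 → B at (5/2,0); v=(1,2)
7. t=9/2 → T at (7,9); v=(1,-2)
8. t=1 → R at (8,7); v=(-1,-2)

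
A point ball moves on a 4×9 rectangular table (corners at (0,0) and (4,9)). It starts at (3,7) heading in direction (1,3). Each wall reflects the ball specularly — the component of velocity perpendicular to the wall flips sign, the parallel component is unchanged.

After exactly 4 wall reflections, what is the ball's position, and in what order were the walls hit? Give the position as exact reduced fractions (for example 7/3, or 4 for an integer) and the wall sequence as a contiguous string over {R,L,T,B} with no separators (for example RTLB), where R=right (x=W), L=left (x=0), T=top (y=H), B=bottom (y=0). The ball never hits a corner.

1. t=2/3 → T at (11/3,9); v=(1,-3)
2. t=1/3 → R at (4,8); v=(-1,-3)
3. t=8/3 → B at (4/3,0); v=(-1,3)
4. t=4/3 → L at (0,4); v=(1,3)

Final position: (0,4)
Wall sequence: TRBL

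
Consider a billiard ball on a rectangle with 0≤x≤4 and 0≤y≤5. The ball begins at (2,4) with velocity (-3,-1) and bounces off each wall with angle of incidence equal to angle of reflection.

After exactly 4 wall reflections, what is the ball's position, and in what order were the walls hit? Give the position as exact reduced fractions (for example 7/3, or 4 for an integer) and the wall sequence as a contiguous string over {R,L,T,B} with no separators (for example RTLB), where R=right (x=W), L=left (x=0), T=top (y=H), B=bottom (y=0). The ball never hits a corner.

Final position: (2,0)
Wall sequence: LRLB

1. t=2/3 → L at (0,10/3); v=(3,-1)
2. t=4/3 → R at (4,2); v=(-3,-1)
3. t=4/3 → L at (0,2/3); v=(3,-1)
4. t=2/3 → B at (2,0); v=(3,1)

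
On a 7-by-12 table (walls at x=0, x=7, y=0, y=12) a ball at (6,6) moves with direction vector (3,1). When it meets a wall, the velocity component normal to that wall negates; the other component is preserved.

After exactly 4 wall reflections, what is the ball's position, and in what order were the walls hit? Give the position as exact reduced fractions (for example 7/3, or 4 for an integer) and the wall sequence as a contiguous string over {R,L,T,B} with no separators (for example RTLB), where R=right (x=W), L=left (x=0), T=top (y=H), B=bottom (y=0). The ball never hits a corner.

Final position: (4,12)
Wall sequence: RLRT

1. t=1/3 → R at (7,19/3); v=(-3,1)
2. t=7/3 → L at (0,26/3); v=(3,1)
3. t=7/3 → R at (7,11); v=(-3,1)
4. t=1 → T at (4,12); v=(-3,-1)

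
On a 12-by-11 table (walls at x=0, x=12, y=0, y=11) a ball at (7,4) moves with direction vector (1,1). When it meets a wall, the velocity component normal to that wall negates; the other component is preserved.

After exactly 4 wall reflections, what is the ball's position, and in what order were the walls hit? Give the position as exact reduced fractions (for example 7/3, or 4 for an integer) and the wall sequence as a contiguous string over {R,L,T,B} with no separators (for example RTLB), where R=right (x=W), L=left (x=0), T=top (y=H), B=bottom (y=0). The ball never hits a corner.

1. t=5 → R at (12,9); v=(-1,1)
2. t=2 → T at (10,11); v=(-1,-1)
3. t=10 → L at (0,1); v=(1,-1)
4. t=1 → B at (1,0); v=(1,1)

Final position: (1,0)
Wall sequence: RTLB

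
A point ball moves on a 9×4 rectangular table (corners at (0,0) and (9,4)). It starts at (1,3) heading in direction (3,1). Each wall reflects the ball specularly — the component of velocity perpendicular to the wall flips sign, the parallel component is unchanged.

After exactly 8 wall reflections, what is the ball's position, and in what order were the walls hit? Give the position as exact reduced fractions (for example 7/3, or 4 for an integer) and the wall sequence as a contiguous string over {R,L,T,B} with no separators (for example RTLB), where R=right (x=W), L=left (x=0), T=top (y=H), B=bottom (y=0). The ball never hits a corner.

1. t=1 → T at (4,4); v=(3,-1)
2. t=5/3 → R at (9,7/3); v=(-3,-1)
3. t=7/3 → B at (2,0); v=(-3,1)
4. t=2/3 → L at (0,2/3); v=(3,1)
5. t=3 → R at (9,11/3); v=(-3,1)
6. t=1/3 → T at (8,4); v=(-3,-1)
7. t=8/3 → L at (0,4/3); v=(3,-1)
8. t=4/3 → B at (4,0); v=(3,1)

Final position: (4,0)
Wall sequence: TRBLRTLB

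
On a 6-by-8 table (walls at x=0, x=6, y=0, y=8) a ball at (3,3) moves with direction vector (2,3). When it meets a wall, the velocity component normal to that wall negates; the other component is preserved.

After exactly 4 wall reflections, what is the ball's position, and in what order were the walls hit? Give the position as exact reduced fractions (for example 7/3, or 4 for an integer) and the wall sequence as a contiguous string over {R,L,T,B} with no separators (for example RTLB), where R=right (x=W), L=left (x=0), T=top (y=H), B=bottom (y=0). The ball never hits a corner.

Final position: (0,1/2)
Wall sequence: RTBL

1. t=3/2 → R at (6,15/2); v=(-2,3)
2. t=1/6 → T at (17/3,8); v=(-2,-3)
3. t=8/3 → B at (1/3,0); v=(-2,3)
4. t=1/6 → L at (0,1/2); v=(2,3)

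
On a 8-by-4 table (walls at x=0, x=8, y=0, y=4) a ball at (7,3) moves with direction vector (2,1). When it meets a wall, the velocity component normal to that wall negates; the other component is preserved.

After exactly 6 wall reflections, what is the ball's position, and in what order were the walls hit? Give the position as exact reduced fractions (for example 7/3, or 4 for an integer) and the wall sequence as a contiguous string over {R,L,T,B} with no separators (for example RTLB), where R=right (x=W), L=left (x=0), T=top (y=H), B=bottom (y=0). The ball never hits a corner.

1. t=1/2 → R at (8,7/2); v=(-2,1)
2. t=1/2 → T at (7,4); v=(-2,-1)
3. t=7/2 → L at (0,1/2); v=(2,-1)
4. t=1/2 → B at (1,0); v=(2,1)
5. t=7/2 → R at (8,7/2); v=(-2,1)
6. t=1/2 → T at (7,4); v=(-2,-1)

Final position: (7,4)
Wall sequence: RTLBRT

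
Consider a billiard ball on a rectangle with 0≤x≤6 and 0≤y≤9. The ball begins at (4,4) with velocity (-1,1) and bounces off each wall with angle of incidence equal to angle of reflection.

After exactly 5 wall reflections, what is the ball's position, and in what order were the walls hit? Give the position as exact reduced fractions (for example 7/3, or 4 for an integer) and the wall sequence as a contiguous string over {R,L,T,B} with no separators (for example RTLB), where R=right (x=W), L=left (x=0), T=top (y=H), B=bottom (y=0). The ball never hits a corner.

Final position: (0,2)
Wall sequence: LTRBL

1. t=4 → L at (0,8); v=(1,1)
2. t=1 → T at (1,9); v=(1,-1)
3. t=5 → R at (6,4); v=(-1,-1)
4. t=4 → B at (2,0); v=(-1,1)
5. t=2 → L at (0,2); v=(1,1)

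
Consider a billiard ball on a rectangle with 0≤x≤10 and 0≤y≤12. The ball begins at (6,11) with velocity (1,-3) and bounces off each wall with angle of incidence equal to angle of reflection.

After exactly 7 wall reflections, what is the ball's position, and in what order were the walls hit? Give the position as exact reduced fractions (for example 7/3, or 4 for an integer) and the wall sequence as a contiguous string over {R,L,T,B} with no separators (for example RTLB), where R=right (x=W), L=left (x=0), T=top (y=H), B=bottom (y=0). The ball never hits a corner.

Final position: (17/3,0)
Wall sequence: BRTBLTB

1. t=11/3 → B at (29/3,0); v=(1,3)
2. t=1/3 → R at (10,1); v=(-1,3)
3. t=11/3 → T at (19/3,12); v=(-1,-3)
4. t=4 → B at (7/3,0); v=(-1,3)
5. t=7/3 → L at (0,7); v=(1,3)
6. t=5/3 → T at (5/3,12); v=(1,-3)
7. t=4 → B at (17/3,0); v=(1,3)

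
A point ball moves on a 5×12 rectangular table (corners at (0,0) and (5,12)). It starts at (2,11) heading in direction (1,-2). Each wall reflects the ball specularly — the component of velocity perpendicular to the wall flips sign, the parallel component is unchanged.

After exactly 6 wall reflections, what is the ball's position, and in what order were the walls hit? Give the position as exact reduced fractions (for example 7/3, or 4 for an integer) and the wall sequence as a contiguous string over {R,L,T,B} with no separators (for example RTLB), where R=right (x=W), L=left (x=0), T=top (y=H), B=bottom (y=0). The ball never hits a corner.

1. t=3 → R at (5,5); v=(-1,-2)
2. t=5/2 → B at (5/2,0); v=(-1,2)
3. t=5/2 → L at (0,5); v=(1,2)
4. t=7/2 → T at (7/2,12); v=(1,-2)
5. t=3/2 → R at (5,9); v=(-1,-2)
6. t=9/2 → B at (1/2,0); v=(-1,2)

Final position: (1/2,0)
Wall sequence: RBLTRB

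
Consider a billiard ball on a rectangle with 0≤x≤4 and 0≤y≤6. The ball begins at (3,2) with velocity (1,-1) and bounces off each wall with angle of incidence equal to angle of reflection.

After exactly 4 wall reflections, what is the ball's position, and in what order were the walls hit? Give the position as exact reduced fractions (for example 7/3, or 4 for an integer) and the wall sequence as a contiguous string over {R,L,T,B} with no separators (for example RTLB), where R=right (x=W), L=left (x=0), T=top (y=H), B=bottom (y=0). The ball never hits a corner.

Final position: (3,6)
Wall sequence: RBLT

1. t=1 → R at (4,1); v=(-1,-1)
2. t=1 → B at (3,0); v=(-1,1)
3. t=3 → L at (0,3); v=(1,1)
4. t=3 → T at (3,6); v=(1,-1)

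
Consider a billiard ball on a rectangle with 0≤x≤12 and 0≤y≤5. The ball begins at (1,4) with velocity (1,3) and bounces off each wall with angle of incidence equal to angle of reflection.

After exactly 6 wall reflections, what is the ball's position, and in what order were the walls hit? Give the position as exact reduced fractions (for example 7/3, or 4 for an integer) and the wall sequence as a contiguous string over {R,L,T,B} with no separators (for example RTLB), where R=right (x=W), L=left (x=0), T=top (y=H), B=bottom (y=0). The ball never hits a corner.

1. t=1/3 → T at (4/3,5); v=(1,-3)
2. t=5/3 → B at (3,0); v=(1,3)
3. t=5/3 → T at (14/3,5); v=(1,-3)
4. t=5/3 → B at (19/3,0); v=(1,3)
5. t=5/3 → T at (8,5); v=(1,-3)
6. t=5/3 → B at (29/3,0); v=(1,3)

Final position: (29/3,0)
Wall sequence: TBTBTB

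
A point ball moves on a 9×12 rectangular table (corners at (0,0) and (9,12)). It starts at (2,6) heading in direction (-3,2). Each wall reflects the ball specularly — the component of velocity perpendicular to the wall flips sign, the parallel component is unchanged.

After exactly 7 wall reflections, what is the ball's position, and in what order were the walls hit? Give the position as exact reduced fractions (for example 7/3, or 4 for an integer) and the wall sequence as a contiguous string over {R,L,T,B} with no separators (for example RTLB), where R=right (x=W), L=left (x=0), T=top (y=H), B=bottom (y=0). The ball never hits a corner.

1. t=2/3 → L at (0,22/3); v=(3,2)
2. t=7/3 → T at (7,12); v=(3,-2)
3. t=2/3 → R at (9,32/3); v=(-3,-2)
4. t=3 → L at (0,14/3); v=(3,-2)
5. t=7/3 → B at (7,0); v=(3,2)
6. t=2/3 → R at (9,4/3); v=(-3,2)
7. t=3 → L at (0,22/3); v=(3,2)

Final position: (0,22/3)
Wall sequence: LTRLBRL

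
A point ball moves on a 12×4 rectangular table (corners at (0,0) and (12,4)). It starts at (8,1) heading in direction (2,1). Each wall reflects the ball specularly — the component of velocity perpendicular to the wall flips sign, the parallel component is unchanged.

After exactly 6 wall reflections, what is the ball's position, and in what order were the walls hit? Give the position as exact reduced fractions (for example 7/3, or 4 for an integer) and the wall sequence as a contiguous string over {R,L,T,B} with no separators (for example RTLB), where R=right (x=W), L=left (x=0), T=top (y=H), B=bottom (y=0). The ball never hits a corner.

1. t=2 → R at (12,3); v=(-2,1)
2. t=1 → T at (10,4); v=(-2,-1)
3. t=4 → B at (2,0); v=(-2,1)
4. t=1 → L at (0,1); v=(2,1)
5. t=3 → T at (6,4); v=(2,-1)
6. t=3 → R at (12,1); v=(-2,-1)

Final position: (12,1)
Wall sequence: RTBLTR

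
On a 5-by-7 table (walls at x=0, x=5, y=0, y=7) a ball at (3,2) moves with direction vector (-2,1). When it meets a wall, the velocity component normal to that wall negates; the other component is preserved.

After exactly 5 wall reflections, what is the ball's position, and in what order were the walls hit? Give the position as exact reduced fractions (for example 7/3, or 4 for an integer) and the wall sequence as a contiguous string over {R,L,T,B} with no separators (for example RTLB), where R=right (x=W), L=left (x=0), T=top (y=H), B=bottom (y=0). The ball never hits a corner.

Final position: (5,3)
Wall sequence: LRTLR

1. t=3/2 → L at (0,7/2); v=(2,1)
2. t=5/2 → R at (5,6); v=(-2,1)
3. t=1 → T at (3,7); v=(-2,-1)
4. t=3/2 → L at (0,11/2); v=(2,-1)
5. t=5/2 → R at (5,3); v=(-2,-1)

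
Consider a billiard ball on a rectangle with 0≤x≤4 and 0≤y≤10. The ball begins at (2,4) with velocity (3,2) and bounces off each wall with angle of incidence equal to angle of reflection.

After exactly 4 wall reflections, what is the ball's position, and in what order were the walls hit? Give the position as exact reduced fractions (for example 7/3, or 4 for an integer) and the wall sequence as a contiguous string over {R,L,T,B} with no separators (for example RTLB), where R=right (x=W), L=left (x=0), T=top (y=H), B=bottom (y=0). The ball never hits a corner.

1. t=2/3 → R at (4,16/3); v=(-3,2)
2. t=4/3 → L at (0,8); v=(3,2)
3. t=1 → T at (3,10); v=(3,-2)
4. t=1/3 → R at (4,28/3); v=(-3,-2)

Final position: (4,28/3)
Wall sequence: RLTR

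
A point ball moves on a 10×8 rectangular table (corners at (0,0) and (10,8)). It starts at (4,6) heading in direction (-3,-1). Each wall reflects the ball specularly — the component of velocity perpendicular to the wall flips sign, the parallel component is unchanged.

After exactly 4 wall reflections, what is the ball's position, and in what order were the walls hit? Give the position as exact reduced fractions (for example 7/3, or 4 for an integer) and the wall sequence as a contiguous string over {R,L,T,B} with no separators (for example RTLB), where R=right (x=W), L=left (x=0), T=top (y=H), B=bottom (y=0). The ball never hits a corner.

Final position: (0,2)
Wall sequence: LRBL

1. t=4/3 → L at (0,14/3); v=(3,-1)
2. t=10/3 → R at (10,4/3); v=(-3,-1)
3. t=4/3 → B at (6,0); v=(-3,1)
4. t=2 → L at (0,2); v=(3,1)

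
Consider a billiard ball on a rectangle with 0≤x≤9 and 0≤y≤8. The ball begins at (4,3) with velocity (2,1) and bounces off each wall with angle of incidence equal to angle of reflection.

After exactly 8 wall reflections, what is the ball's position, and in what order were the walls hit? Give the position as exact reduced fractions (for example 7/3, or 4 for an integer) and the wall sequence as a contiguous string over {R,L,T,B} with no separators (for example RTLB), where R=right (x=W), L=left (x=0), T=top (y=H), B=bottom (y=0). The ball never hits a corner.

Final position: (8,8)
Wall sequence: RTLRBLRT

1. t=5/2 → R at (9,11/2); v=(-2,1)
2. t=5/2 → T at (4,8); v=(-2,-1)
3. t=2 → L at (0,6); v=(2,-1)
4. t=9/2 → R at (9,3/2); v=(-2,-1)
5. t=3/2 → B at (6,0); v=(-2,1)
6. t=3 → L at (0,3); v=(2,1)
7. t=9/2 → R at (9,15/2); v=(-2,1)
8. t=1/2 → T at (8,8); v=(-2,-1)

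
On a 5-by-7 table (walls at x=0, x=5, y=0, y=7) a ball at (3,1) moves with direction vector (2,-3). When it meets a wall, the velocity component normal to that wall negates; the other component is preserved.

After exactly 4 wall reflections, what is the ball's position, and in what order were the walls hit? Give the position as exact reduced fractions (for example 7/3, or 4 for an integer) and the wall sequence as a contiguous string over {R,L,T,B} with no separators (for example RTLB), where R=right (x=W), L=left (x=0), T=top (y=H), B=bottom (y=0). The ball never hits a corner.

1. t=1/3 → B at (11/3,0); v=(2,3)
2. t=2/3 → R at (5,2); v=(-2,3)
3. t=5/3 → T at (5/3,7); v=(-2,-3)
4. t=5/6 → L at (0,9/2); v=(2,-3)

Final position: (0,9/2)
Wall sequence: BRTL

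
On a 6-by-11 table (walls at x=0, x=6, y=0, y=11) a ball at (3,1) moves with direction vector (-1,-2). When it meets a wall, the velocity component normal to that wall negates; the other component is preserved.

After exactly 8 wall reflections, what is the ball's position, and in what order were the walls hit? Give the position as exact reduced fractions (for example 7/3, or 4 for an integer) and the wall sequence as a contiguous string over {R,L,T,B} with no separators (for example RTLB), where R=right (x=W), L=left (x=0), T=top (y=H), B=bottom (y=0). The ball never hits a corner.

1. t=1/2 → B at (5/2,0); v=(-1,2)
2. t=5/2 → L at (0,5); v=(1,2)
3. t=3 → T at (3,11); v=(1,-2)
4. t=3 → R at (6,5); v=(-1,-2)
5. t=5/2 → B at (7/2,0); v=(-1,2)
6. t=7/2 → L at (0,7); v=(1,2)
7. t=2 → T at (2,11); v=(1,-2)
8. t=4 → R at (6,3); v=(-1,-2)

Final position: (6,3)
Wall sequence: BLTRBLTR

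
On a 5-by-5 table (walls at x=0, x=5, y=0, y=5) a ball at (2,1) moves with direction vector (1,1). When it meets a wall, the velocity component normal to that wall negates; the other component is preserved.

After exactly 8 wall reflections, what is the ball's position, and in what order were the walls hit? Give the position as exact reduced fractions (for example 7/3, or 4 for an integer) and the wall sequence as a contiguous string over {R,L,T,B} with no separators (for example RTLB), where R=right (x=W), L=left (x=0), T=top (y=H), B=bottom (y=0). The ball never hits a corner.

1. t=3 → R at (5,4); v=(-1,1)
2. t=1 → T at (4,5); v=(-1,-1)
3. t=4 → L at (0,1); v=(1,-1)
4. t=1 → B at (1,0); v=(1,1)
5. t=4 → R at (5,4); v=(-1,1)
6. t=1 → T at (4,5); v=(-1,-1)
7. t=4 → L at (0,1); v=(1,-1)
8. t=1 → B at (1,0); v=(1,1)

Final position: (1,0)
Wall sequence: RTLBRTLB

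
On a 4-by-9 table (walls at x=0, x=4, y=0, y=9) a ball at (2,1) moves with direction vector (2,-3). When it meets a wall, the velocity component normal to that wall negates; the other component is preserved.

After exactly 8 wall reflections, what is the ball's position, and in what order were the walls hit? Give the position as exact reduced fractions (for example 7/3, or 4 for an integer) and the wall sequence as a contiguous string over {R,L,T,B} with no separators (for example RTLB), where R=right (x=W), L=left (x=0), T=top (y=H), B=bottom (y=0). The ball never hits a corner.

Final position: (4,8)
Wall sequence: BRLTRBLR

1. t=1/3 → B at (8/3,0); v=(2,3)
2. t=2/3 → R at (4,2); v=(-2,3)
3. t=2 → L at (0,8); v=(2,3)
4. t=1/3 → T at (2/3,9); v=(2,-3)
5. t=5/3 → R at (4,4); v=(-2,-3)
6. t=4/3 → B at (4/3,0); v=(-2,3)
7. t=2/3 → L at (0,2); v=(2,3)
8. t=2 → R at (4,8); v=(-2,3)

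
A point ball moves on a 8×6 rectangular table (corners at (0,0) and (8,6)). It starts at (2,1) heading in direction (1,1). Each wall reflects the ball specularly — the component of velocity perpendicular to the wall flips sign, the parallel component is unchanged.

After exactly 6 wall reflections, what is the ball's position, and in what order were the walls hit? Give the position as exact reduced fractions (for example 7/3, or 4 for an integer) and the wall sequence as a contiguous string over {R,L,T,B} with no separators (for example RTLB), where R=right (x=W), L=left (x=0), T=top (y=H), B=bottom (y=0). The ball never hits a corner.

1. t=5 → T at (7,6); v=(1,-1)
2. t=1 → R at (8,5); v=(-1,-1)
3. t=5 → B at (3,0); v=(-1,1)
4. t=3 → L at (0,3); v=(1,1)
5. t=3 → T at (3,6); v=(1,-1)
6. t=5 → R at (8,1); v=(-1,-1)

Final position: (8,1)
Wall sequence: TRBLTR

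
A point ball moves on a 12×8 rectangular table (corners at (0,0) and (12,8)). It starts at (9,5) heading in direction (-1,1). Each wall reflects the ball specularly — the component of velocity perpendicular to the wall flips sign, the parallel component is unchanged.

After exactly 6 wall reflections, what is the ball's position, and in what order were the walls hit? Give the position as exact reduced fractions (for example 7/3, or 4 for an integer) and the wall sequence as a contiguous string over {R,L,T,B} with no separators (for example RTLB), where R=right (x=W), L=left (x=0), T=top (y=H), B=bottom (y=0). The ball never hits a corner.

Final position: (6,0)
Wall sequence: TLBTRB

1. t=3 → T at (6,8); v=(-1,-1)
2. t=6 → L at (0,2); v=(1,-1)
3. t=2 → B at (2,0); v=(1,1)
4. t=8 → T at (10,8); v=(1,-1)
5. t=2 → R at (12,6); v=(-1,-1)
6. t=6 → B at (6,0); v=(-1,1)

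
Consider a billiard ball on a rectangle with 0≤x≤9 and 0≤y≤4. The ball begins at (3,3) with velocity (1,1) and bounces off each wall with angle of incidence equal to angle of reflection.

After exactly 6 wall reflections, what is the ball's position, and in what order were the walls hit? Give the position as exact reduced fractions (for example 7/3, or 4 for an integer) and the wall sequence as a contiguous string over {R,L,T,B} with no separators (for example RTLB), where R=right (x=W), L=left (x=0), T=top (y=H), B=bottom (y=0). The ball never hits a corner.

1. t=1 → T at (4,4); v=(1,-1)
2. t=4 → B at (8,0); v=(1,1)
3. t=1 → R at (9,1); v=(-1,1)
4. t=3 → T at (6,4); v=(-1,-1)
5. t=4 → B at (2,0); v=(-1,1)
6. t=2 → L at (0,2); v=(1,1)

Final position: (0,2)
Wall sequence: TBRTBL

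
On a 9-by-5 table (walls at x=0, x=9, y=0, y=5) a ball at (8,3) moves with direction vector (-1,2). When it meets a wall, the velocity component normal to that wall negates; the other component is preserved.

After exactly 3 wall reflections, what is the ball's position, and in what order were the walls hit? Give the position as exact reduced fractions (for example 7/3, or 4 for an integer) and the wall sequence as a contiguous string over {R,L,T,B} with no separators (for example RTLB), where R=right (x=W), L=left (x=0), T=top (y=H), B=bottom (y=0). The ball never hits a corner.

Final position: (2,5)
Wall sequence: TBT

1. t=1 → T at (7,5); v=(-1,-2)
2. t=5/2 → B at (9/2,0); v=(-1,2)
3. t=5/2 → T at (2,5); v=(-1,-2)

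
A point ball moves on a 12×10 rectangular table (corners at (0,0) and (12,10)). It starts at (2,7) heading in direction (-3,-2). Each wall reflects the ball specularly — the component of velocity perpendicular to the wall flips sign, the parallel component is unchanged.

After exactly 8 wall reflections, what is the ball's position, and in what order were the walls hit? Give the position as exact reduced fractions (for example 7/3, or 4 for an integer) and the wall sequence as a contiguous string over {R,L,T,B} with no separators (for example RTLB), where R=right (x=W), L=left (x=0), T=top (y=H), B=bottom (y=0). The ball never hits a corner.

Final position: (0,19/3)
Wall sequence: LBRTLRBL

1. t=2/3 → L at (0,17/3); v=(3,-2)
2. t=17/6 → B at (17/2,0); v=(3,2)
3. t=7/6 → R at (12,7/3); v=(-3,2)
4. t=23/6 → T at (1/2,10); v=(-3,-2)
5. t=1/6 → L at (0,29/3); v=(3,-2)
6. t=4 → R at (12,5/3); v=(-3,-2)
7. t=5/6 → B at (19/2,0); v=(-3,2)
8. t=19/6 → L at (0,19/3); v=(3,2)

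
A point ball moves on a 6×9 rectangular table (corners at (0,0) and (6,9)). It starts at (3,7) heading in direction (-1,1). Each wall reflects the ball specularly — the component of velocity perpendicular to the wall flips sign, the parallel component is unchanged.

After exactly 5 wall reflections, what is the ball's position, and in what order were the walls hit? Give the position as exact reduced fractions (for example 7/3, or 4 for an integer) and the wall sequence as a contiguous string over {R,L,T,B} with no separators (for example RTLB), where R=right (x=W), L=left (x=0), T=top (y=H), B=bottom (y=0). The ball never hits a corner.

Final position: (0,4)
Wall sequence: TLRBL

1. t=2 → T at (1,9); v=(-1,-1)
2. t=1 → L at (0,8); v=(1,-1)
3. t=6 → R at (6,2); v=(-1,-1)
4. t=2 → B at (4,0); v=(-1,1)
5. t=4 → L at (0,4); v=(1,1)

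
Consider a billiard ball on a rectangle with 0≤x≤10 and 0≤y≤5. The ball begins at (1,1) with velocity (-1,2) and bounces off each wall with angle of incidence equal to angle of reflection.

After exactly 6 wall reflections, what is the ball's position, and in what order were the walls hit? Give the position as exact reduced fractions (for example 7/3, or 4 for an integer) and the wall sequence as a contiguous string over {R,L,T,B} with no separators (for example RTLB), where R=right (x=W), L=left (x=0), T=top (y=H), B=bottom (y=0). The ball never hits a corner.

1. t=1 → L at (0,3); v=(1,2)
2. t=1 → T at (1,5); v=(1,-2)
3. t=5/2 → B at (7/2,0); v=(1,2)
4. t=5/2 → T at (6,5); v=(1,-2)
5. t=5/2 → B at (17/2,0); v=(1,2)
6. t=3/2 → R at (10,3); v=(-1,2)

Final position: (10,3)
Wall sequence: LTBTBR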